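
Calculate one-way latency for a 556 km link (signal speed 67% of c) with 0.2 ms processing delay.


Speed = 0.67 * 3e5 km/s = 201000 km/s
Propagation delay = 556 / 201000 = 0.0028 s = 2.7662 ms
Processing delay = 0.2 ms
Total one-way latency = 2.9662 ms


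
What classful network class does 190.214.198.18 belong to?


First octet: 190
Binary: 10111110
10xxxxxx -> Class B (128-191)
Class B, default mask 255.255.0.0 (/16)


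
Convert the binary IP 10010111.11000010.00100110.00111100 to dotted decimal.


10010111 = 151
11000010 = 194
00100110 = 38
00111100 = 60
IP: 151.194.38.60


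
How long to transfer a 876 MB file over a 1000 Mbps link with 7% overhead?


Effective throughput = 1000 * (1 - 7/100) = 930.0 Mbps
File size in Mb = 876 * 8 = 7008 Mb
Time = 7008 / 930.0
Time = 7.5355 seconds


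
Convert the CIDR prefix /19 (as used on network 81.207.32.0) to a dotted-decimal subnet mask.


/19 means 19 network bits, 13 host bits
Binary: 11111111111111111110000000000000
Mask: 255.255.224.0


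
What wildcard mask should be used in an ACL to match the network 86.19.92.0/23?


Subnet mask: 255.255.254.0
Wildcard = 255.255.255.255 - subnet mask
255 - 255 = 0
255 - 255 = 0
255 - 254 = 1
255 - 0 = 255
Wildcard: 0.0.1.255


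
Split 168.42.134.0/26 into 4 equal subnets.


New prefix = 26 + 2 = 28
Each subnet has 16 addresses
  168.42.134.0/28
  168.42.134.16/28
  168.42.134.32/28
  168.42.134.48/28
Subnets: 168.42.134.0/28, 168.42.134.16/28, 168.42.134.32/28, 168.42.134.48/28


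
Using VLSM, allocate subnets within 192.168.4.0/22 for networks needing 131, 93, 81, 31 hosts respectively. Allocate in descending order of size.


131 hosts -> /24 (254 usable): 192.168.4.0/24
93 hosts -> /25 (126 usable): 192.168.5.0/25
81 hosts -> /25 (126 usable): 192.168.5.128/25
31 hosts -> /26 (62 usable): 192.168.6.0/26
Allocation: 192.168.4.0/24 (131 hosts, 254 usable); 192.168.5.0/25 (93 hosts, 126 usable); 192.168.5.128/25 (81 hosts, 126 usable); 192.168.6.0/26 (31 hosts, 62 usable)


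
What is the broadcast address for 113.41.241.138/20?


Network: 113.41.240.0/20
Host bits = 12
Set all host bits to 1:
Broadcast: 113.41.255.255


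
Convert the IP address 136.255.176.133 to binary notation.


136 = 10001000
255 = 11111111
176 = 10110000
133 = 10000101
Binary: 10001000.11111111.10110000.10000101


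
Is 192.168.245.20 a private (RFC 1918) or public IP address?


RFC 1918 private ranges:
  10.0.0.0/8 (10.0.0.0 - 10.255.255.255)
  172.16.0.0/12 (172.16.0.0 - 172.31.255.255)
  192.168.0.0/16 (192.168.0.0 - 192.168.255.255)
Private (in 192.168.0.0/16)


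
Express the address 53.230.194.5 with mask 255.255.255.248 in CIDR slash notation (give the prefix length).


Binary: 11111111.11111111.11111111.11111000
Count leading 1s
Prefix: /29


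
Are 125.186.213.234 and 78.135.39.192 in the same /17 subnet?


Mask: 255.255.128.0
125.186.213.234 AND mask = 125.186.128.0
78.135.39.192 AND mask = 78.135.0.0
No, different subnets (125.186.128.0 vs 78.135.0.0)


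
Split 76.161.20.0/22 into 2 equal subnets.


New prefix = 22 + 1 = 23
Each subnet has 512 addresses
  76.161.20.0/23
  76.161.22.0/23
Subnets: 76.161.20.0/23, 76.161.22.0/23


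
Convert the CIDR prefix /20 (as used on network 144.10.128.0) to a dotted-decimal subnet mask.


/20 means 20 network bits, 12 host bits
Binary: 11111111111111111111000000000000
Mask: 255.255.240.0


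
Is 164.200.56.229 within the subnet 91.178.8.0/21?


Subnet network: 91.178.8.0
Test IP AND mask: 164.200.56.0
No, 164.200.56.229 is not in 91.178.8.0/21


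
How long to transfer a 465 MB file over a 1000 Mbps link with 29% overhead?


Effective throughput = 1000 * (1 - 29/100) = 710 Mbps
File size in Mb = 465 * 8 = 3720 Mb
Time = 3720 / 710
Time = 5.2394 seconds


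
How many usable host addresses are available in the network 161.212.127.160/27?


Host bits = 32 - 27 = 5
Total addresses = 2^5 = 32
Usable = total - 2 (network and broadcast)
Usable hosts: 30


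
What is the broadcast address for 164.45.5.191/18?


Network: 164.45.0.0/18
Host bits = 14
Set all host bits to 1:
Broadcast: 164.45.63.255


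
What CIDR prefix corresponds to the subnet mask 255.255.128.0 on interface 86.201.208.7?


Binary: 11111111.11111111.10000000.00000000
Count leading 1s
Prefix: /17


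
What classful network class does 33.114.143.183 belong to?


First octet: 33
Binary: 00100001
0xxxxxxx -> Class A (1-126)
Class A, default mask 255.0.0.0 (/8)


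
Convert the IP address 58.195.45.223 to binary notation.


58 = 00111010
195 = 11000011
45 = 00101101
223 = 11011111
Binary: 00111010.11000011.00101101.11011111


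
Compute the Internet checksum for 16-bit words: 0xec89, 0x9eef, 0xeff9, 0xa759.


Sum all words (with carry folding):
+ 0xec89 = 0xec89
+ 0x9eef = 0x8b79
+ 0xeff9 = 0x7b73
+ 0xa759 = 0x22cd
One's complement: ~0x22cd
Checksum = 0xdd32


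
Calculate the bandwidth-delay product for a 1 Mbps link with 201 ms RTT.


BDP = bandwidth * RTT
= 1 Mbps * 201 ms
= 1 * 1e6 * 201 / 1000 bits
= 201000 bits
= 25125 bytes
= 24.5361 KB
BDP = 201000 bits (25125 bytes)


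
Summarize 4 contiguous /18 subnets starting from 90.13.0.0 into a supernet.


Original prefix: /18
Number of subnets: 4 = 2^2
New prefix = 18 - 2 = 16
Supernet: 90.13.0.0/16


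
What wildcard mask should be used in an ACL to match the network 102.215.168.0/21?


Subnet mask: 255.255.248.0
Wildcard = 255.255.255.255 - subnet mask
255 - 255 = 0
255 - 255 = 0
255 - 248 = 7
255 - 0 = 255
Wildcard: 0.0.7.255


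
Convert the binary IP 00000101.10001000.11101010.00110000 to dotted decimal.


00000101 = 5
10001000 = 136
11101010 = 234
00110000 = 48
IP: 5.136.234.48


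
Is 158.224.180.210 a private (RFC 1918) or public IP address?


RFC 1918 private ranges:
  10.0.0.0/8 (10.0.0.0 - 10.255.255.255)
  172.16.0.0/12 (172.16.0.0 - 172.31.255.255)
  192.168.0.0/16 (192.168.0.0 - 192.168.255.255)
Public (not in any RFC 1918 range)


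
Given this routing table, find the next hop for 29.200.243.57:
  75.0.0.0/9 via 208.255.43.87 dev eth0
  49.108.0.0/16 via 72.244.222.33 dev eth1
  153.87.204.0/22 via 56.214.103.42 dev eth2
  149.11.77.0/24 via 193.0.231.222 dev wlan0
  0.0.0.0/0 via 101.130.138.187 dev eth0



Longest prefix match for 29.200.243.57:
  /9 75.0.0.0: no
  /16 49.108.0.0: no
  /22 153.87.204.0: no
  /24 149.11.77.0: no
  /0 0.0.0.0: MATCH
Selected: next-hop 101.130.138.187 via eth0 (matched /0)


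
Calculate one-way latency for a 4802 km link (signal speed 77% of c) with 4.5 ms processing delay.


Speed = 0.77 * 3e5 km/s = 231000 km/s
Propagation delay = 4802 / 231000 = 0.0208 s = 20.7879 ms
Processing delay = 4.5 ms
Total one-way latency = 25.2879 ms


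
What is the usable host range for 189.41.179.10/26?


Network: 189.41.179.0
Broadcast: 189.41.179.63
First usable = network + 1
Last usable = broadcast - 1
Range: 189.41.179.1 to 189.41.179.62


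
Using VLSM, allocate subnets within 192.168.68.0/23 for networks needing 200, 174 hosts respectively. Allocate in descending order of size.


200 hosts -> /24 (254 usable): 192.168.68.0/24
174 hosts -> /24 (254 usable): 192.168.69.0/24
Allocation: 192.168.68.0/24 (200 hosts, 254 usable); 192.168.69.0/24 (174 hosts, 254 usable)


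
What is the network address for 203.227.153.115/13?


IP:   11001011.11100011.10011001.01110011
Mask: 11111111.11111000.00000000.00000000
AND operation:
Net:  11001011.11100000.00000000.00000000
Network: 203.224.0.0/13


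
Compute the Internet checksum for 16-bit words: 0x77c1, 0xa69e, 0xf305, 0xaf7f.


Sum all words (with carry folding):
+ 0x77c1 = 0x77c1
+ 0xa69e = 0x1e60
+ 0xf305 = 0x1166
+ 0xaf7f = 0xc0e5
One's complement: ~0xc0e5
Checksum = 0x3f1a


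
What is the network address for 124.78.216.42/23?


IP:   01111100.01001110.11011000.00101010
Mask: 11111111.11111111.11111110.00000000
AND operation:
Net:  01111100.01001110.11011000.00000000
Network: 124.78.216.0/23


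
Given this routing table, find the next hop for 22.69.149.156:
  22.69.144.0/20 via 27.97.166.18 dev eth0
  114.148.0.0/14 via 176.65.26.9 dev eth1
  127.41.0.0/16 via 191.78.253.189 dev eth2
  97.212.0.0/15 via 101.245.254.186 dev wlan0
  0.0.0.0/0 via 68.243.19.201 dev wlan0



Longest prefix match for 22.69.149.156:
  /20 22.69.144.0: MATCH
  /14 114.148.0.0: no
  /16 127.41.0.0: no
  /15 97.212.0.0: no
  /0 0.0.0.0: MATCH
Selected: next-hop 27.97.166.18 via eth0 (matched /20)


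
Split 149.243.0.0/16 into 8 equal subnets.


New prefix = 16 + 3 = 19
Each subnet has 8192 addresses
  149.243.0.0/19
  149.243.32.0/19
  149.243.64.0/19
  149.243.96.0/19
  149.243.128.0/19
  149.243.160.0/19
  149.243.192.0/19
  149.243.224.0/19
Subnets: 149.243.0.0/19, 149.243.32.0/19, 149.243.64.0/19, 149.243.96.0/19, 149.243.128.0/19, 149.243.160.0/19, 149.243.192.0/19, 149.243.224.0/19


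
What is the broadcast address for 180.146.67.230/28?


Network: 180.146.67.224/28
Host bits = 4
Set all host bits to 1:
Broadcast: 180.146.67.239


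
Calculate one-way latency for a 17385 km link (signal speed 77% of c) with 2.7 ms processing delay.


Speed = 0.77 * 3e5 km/s = 231000 km/s
Propagation delay = 17385 / 231000 = 0.0753 s = 75.2597 ms
Processing delay = 2.7 ms
Total one-way latency = 77.9597 ms


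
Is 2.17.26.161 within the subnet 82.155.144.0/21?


Subnet network: 82.155.144.0
Test IP AND mask: 2.17.24.0
No, 2.17.26.161 is not in 82.155.144.0/21


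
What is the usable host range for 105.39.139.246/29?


Network: 105.39.139.240
Broadcast: 105.39.139.247
First usable = network + 1
Last usable = broadcast - 1
Range: 105.39.139.241 to 105.39.139.246


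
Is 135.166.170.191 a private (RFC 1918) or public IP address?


RFC 1918 private ranges:
  10.0.0.0/8 (10.0.0.0 - 10.255.255.255)
  172.16.0.0/12 (172.16.0.0 - 172.31.255.255)
  192.168.0.0/16 (192.168.0.0 - 192.168.255.255)
Public (not in any RFC 1918 range)


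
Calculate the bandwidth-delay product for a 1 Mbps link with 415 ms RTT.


BDP = bandwidth * RTT
= 1 Mbps * 415 ms
= 1 * 1e6 * 415 / 1000 bits
= 415000 bits
= 51875 bytes
= 50.6592 KB
BDP = 415000 bits (51875 bytes)


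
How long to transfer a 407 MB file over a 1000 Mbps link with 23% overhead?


Effective throughput = 1000 * (1 - 23/100) = 770 Mbps
File size in Mb = 407 * 8 = 3256 Mb
Time = 3256 / 770
Time = 4.2286 seconds


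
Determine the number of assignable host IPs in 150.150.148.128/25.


Host bits = 32 - 25 = 7
Total addresses = 2^7 = 128
Usable = total - 2 (network and broadcast)
Usable hosts: 126


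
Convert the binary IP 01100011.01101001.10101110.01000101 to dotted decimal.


01100011 = 99
01101001 = 105
10101110 = 174
01000101 = 69
IP: 99.105.174.69


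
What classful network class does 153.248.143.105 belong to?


First octet: 153
Binary: 10011001
10xxxxxx -> Class B (128-191)
Class B, default mask 255.255.0.0 (/16)


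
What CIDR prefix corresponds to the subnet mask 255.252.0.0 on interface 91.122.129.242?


Binary: 11111111.11111100.00000000.00000000
Count leading 1s
Prefix: /14


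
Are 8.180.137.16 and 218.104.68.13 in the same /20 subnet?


Mask: 255.255.240.0
8.180.137.16 AND mask = 8.180.128.0
218.104.68.13 AND mask = 218.104.64.0
No, different subnets (8.180.128.0 vs 218.104.64.0)


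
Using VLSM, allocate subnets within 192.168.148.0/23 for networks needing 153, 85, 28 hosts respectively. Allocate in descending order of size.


153 hosts -> /24 (254 usable): 192.168.148.0/24
85 hosts -> /25 (126 usable): 192.168.149.0/25
28 hosts -> /27 (30 usable): 192.168.149.128/27
Allocation: 192.168.148.0/24 (153 hosts, 254 usable); 192.168.149.0/25 (85 hosts, 126 usable); 192.168.149.128/27 (28 hosts, 30 usable)


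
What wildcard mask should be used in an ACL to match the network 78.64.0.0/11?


Subnet mask: 255.224.0.0
Wildcard = 255.255.255.255 - subnet mask
255 - 255 = 0
255 - 224 = 31
255 - 0 = 255
255 - 0 = 255
Wildcard: 0.31.255.255


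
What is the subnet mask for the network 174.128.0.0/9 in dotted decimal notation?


/9 means 9 network bits, 23 host bits
Binary: 11111111100000000000000000000000
Mask: 255.128.0.0


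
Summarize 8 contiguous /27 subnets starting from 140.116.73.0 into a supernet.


Original prefix: /27
Number of subnets: 8 = 2^3
New prefix = 27 - 3 = 24
Supernet: 140.116.73.0/24


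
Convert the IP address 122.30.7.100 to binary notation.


122 = 01111010
30 = 00011110
7 = 00000111
100 = 01100100
Binary: 01111010.00011110.00000111.01100100


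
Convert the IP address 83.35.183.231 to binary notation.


83 = 01010011
35 = 00100011
183 = 10110111
231 = 11100111
Binary: 01010011.00100011.10110111.11100111


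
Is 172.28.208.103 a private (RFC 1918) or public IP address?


RFC 1918 private ranges:
  10.0.0.0/8 (10.0.0.0 - 10.255.255.255)
  172.16.0.0/12 (172.16.0.0 - 172.31.255.255)
  192.168.0.0/16 (192.168.0.0 - 192.168.255.255)
Private (in 172.16.0.0/12)


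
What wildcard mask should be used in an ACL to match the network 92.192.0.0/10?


Subnet mask: 255.192.0.0
Wildcard = 255.255.255.255 - subnet mask
255 - 255 = 0
255 - 192 = 63
255 - 0 = 255
255 - 0 = 255
Wildcard: 0.63.255.255


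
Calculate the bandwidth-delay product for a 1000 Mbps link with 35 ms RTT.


BDP = bandwidth * RTT
= 1000 Mbps * 35 ms
= 1000 * 1e6 * 35 / 1000 bits
= 35000000 bits
= 4375000 bytes
= 4272.4609 KB
BDP = 35000000 bits (4375000 bytes)


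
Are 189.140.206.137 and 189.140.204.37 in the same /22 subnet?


Mask: 255.255.252.0
189.140.206.137 AND mask = 189.140.204.0
189.140.204.37 AND mask = 189.140.204.0
Yes, same subnet (189.140.204.0)


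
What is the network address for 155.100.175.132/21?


IP:   10011011.01100100.10101111.10000100
Mask: 11111111.11111111.11111000.00000000
AND operation:
Net:  10011011.01100100.10101000.00000000
Network: 155.100.168.0/21


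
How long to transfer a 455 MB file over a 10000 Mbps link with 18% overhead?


Effective throughput = 10000 * (1 - 18/100) = 8200 Mbps
File size in Mb = 455 * 8 = 3640 Mb
Time = 3640 / 8200
Time = 0.4439 seconds


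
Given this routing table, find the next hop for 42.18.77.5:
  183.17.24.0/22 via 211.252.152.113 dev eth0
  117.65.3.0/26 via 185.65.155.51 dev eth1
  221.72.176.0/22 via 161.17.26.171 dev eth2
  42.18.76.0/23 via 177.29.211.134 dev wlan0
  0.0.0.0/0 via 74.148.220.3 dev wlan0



Longest prefix match for 42.18.77.5:
  /22 183.17.24.0: no
  /26 117.65.3.0: no
  /22 221.72.176.0: no
  /23 42.18.76.0: MATCH
  /0 0.0.0.0: MATCH
Selected: next-hop 177.29.211.134 via wlan0 (matched /23)


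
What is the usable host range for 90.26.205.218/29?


Network: 90.26.205.216
Broadcast: 90.26.205.223
First usable = network + 1
Last usable = broadcast - 1
Range: 90.26.205.217 to 90.26.205.222


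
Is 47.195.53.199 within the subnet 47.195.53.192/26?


Subnet network: 47.195.53.192
Test IP AND mask: 47.195.53.192
Yes, 47.195.53.199 is in 47.195.53.192/26


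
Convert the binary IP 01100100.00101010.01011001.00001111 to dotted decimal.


01100100 = 100
00101010 = 42
01011001 = 89
00001111 = 15
IP: 100.42.89.15


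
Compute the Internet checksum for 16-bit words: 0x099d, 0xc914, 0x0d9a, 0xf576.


Sum all words (with carry folding):
+ 0x099d = 0x099d
+ 0xc914 = 0xd2b1
+ 0x0d9a = 0xe04b
+ 0xf576 = 0xd5c2
One's complement: ~0xd5c2
Checksum = 0x2a3d


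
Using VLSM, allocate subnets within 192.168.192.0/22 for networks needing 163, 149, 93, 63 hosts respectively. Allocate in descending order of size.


163 hosts -> /24 (254 usable): 192.168.192.0/24
149 hosts -> /24 (254 usable): 192.168.193.0/24
93 hosts -> /25 (126 usable): 192.168.194.0/25
63 hosts -> /25 (126 usable): 192.168.194.128/25
Allocation: 192.168.192.0/24 (163 hosts, 254 usable); 192.168.193.0/24 (149 hosts, 254 usable); 192.168.194.0/25 (93 hosts, 126 usable); 192.168.194.128/25 (63 hosts, 126 usable)


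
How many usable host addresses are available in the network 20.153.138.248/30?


Host bits = 32 - 30 = 2
Total addresses = 2^2 = 4
Usable = total - 2 (network and broadcast)
Usable hosts: 2


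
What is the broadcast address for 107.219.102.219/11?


Network: 107.192.0.0/11
Host bits = 21
Set all host bits to 1:
Broadcast: 107.223.255.255


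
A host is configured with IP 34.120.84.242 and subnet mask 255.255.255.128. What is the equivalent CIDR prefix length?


Binary: 11111111.11111111.11111111.10000000
Count leading 1s
Prefix: /25


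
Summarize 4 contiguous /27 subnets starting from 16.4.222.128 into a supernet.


Original prefix: /27
Number of subnets: 4 = 2^2
New prefix = 27 - 2 = 25
Supernet: 16.4.222.128/25


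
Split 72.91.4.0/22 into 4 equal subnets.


New prefix = 22 + 2 = 24
Each subnet has 256 addresses
  72.91.4.0/24
  72.91.5.0/24
  72.91.6.0/24
  72.91.7.0/24
Subnets: 72.91.4.0/24, 72.91.5.0/24, 72.91.6.0/24, 72.91.7.0/24


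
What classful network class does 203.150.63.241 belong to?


First octet: 203
Binary: 11001011
110xxxxx -> Class C (192-223)
Class C, default mask 255.255.255.0 (/24)


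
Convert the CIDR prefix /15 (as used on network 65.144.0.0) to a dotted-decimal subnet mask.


/15 means 15 network bits, 17 host bits
Binary: 11111111111111100000000000000000
Mask: 255.254.0.0


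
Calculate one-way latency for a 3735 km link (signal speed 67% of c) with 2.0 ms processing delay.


Speed = 0.67 * 3e5 km/s = 201000 km/s
Propagation delay = 3735 / 201000 = 0.0186 s = 18.5821 ms
Processing delay = 2.0 ms
Total one-way latency = 20.5821 ms


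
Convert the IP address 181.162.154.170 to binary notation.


181 = 10110101
162 = 10100010
154 = 10011010
170 = 10101010
Binary: 10110101.10100010.10011010.10101010


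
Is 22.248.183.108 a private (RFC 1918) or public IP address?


RFC 1918 private ranges:
  10.0.0.0/8 (10.0.0.0 - 10.255.255.255)
  172.16.0.0/12 (172.16.0.0 - 172.31.255.255)
  192.168.0.0/16 (192.168.0.0 - 192.168.255.255)
Public (not in any RFC 1918 range)


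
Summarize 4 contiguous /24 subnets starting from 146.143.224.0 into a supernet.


Original prefix: /24
Number of subnets: 4 = 2^2
New prefix = 24 - 2 = 22
Supernet: 146.143.224.0/22


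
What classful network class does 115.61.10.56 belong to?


First octet: 115
Binary: 01110011
0xxxxxxx -> Class A (1-126)
Class A, default mask 255.0.0.0 (/8)


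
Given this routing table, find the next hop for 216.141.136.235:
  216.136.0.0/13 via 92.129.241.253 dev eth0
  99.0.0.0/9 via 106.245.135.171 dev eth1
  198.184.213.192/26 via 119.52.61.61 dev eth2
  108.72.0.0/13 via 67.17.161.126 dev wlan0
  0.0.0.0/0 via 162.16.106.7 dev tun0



Longest prefix match for 216.141.136.235:
  /13 216.136.0.0: MATCH
  /9 99.0.0.0: no
  /26 198.184.213.192: no
  /13 108.72.0.0: no
  /0 0.0.0.0: MATCH
Selected: next-hop 92.129.241.253 via eth0 (matched /13)


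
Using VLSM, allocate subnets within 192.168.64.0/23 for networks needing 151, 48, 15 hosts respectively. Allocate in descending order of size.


151 hosts -> /24 (254 usable): 192.168.64.0/24
48 hosts -> /26 (62 usable): 192.168.65.0/26
15 hosts -> /27 (30 usable): 192.168.65.64/27
Allocation: 192.168.64.0/24 (151 hosts, 254 usable); 192.168.65.0/26 (48 hosts, 62 usable); 192.168.65.64/27 (15 hosts, 30 usable)


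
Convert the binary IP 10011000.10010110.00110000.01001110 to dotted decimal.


10011000 = 152
10010110 = 150
00110000 = 48
01001110 = 78
IP: 152.150.48.78


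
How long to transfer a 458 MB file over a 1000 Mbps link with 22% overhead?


Effective throughput = 1000 * (1 - 22/100) = 780 Mbps
File size in Mb = 458 * 8 = 3664 Mb
Time = 3664 / 780
Time = 4.6974 seconds


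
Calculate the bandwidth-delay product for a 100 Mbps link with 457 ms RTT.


BDP = bandwidth * RTT
= 100 Mbps * 457 ms
= 100 * 1e6 * 457 / 1000 bits
= 45700000 bits
= 5712500 bytes
= 5578.6133 KB
BDP = 45700000 bits (5712500 bytes)


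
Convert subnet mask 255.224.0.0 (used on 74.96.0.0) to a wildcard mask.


Subnet mask: 255.224.0.0
Wildcard = 255.255.255.255 - subnet mask
255 - 255 = 0
255 - 224 = 31
255 - 0 = 255
255 - 0 = 255
Wildcard: 0.31.255.255


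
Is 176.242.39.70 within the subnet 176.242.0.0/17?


Subnet network: 176.242.0.0
Test IP AND mask: 176.242.0.0
Yes, 176.242.39.70 is in 176.242.0.0/17


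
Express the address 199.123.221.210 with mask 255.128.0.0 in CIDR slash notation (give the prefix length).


Binary: 11111111.10000000.00000000.00000000
Count leading 1s
Prefix: /9


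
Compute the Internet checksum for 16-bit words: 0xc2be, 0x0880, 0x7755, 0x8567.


Sum all words (with carry folding):
+ 0xc2be = 0xc2be
+ 0x0880 = 0xcb3e
+ 0x7755 = 0x4294
+ 0x8567 = 0xc7fb
One's complement: ~0xc7fb
Checksum = 0x3804


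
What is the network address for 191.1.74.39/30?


IP:   10111111.00000001.01001010.00100111
Mask: 11111111.11111111.11111111.11111100
AND operation:
Net:  10111111.00000001.01001010.00100100
Network: 191.1.74.36/30


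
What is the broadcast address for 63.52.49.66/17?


Network: 63.52.0.0/17
Host bits = 15
Set all host bits to 1:
Broadcast: 63.52.127.255


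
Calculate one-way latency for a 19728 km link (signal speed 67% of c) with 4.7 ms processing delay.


Speed = 0.67 * 3e5 km/s = 201000 km/s
Propagation delay = 19728 / 201000 = 0.0981 s = 98.1493 ms
Processing delay = 4.7 ms
Total one-way latency = 102.8493 ms


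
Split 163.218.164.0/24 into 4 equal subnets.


New prefix = 24 + 2 = 26
Each subnet has 64 addresses
  163.218.164.0/26
  163.218.164.64/26
  163.218.164.128/26
  163.218.164.192/26
Subnets: 163.218.164.0/26, 163.218.164.64/26, 163.218.164.128/26, 163.218.164.192/26


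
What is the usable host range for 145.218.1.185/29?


Network: 145.218.1.184
Broadcast: 145.218.1.191
First usable = network + 1
Last usable = broadcast - 1
Range: 145.218.1.185 to 145.218.1.190


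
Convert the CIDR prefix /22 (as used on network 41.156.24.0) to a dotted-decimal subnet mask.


/22 means 22 network bits, 10 host bits
Binary: 11111111111111111111110000000000
Mask: 255.255.252.0


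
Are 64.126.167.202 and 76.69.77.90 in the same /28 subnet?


Mask: 255.255.255.240
64.126.167.202 AND mask = 64.126.167.192
76.69.77.90 AND mask = 76.69.77.80
No, different subnets (64.126.167.192 vs 76.69.77.80)


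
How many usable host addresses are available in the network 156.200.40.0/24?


Host bits = 32 - 24 = 8
Total addresses = 2^8 = 256
Usable = total - 2 (network and broadcast)
Usable hosts: 254


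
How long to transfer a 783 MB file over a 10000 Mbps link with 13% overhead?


Effective throughput = 10000 * (1 - 13/100) = 8700 Mbps
File size in Mb = 783 * 8 = 6264 Mb
Time = 6264 / 8700
Time = 0.72 seconds


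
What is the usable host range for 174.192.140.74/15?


Network: 174.192.0.0
Broadcast: 174.193.255.255
First usable = network + 1
Last usable = broadcast - 1
Range: 174.192.0.1 to 174.193.255.254


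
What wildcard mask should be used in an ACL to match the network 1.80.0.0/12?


Subnet mask: 255.240.0.0
Wildcard = 255.255.255.255 - subnet mask
255 - 255 = 0
255 - 240 = 15
255 - 0 = 255
255 - 0 = 255
Wildcard: 0.15.255.255


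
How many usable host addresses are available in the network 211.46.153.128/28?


Host bits = 32 - 28 = 4
Total addresses = 2^4 = 16
Usable = total - 2 (network and broadcast)
Usable hosts: 14


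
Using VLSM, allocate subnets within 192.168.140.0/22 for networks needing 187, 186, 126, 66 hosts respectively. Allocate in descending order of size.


187 hosts -> /24 (254 usable): 192.168.140.0/24
186 hosts -> /24 (254 usable): 192.168.141.0/24
126 hosts -> /25 (126 usable): 192.168.142.0/25
66 hosts -> /25 (126 usable): 192.168.142.128/25
Allocation: 192.168.140.0/24 (187 hosts, 254 usable); 192.168.141.0/24 (186 hosts, 254 usable); 192.168.142.0/25 (126 hosts, 126 usable); 192.168.142.128/25 (66 hosts, 126 usable)


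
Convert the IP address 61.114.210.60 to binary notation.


61 = 00111101
114 = 01110010
210 = 11010010
60 = 00111100
Binary: 00111101.01110010.11010010.00111100


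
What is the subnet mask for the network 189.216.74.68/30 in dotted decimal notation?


/30 means 30 network bits, 2 host bits
Binary: 11111111111111111111111111111100
Mask: 255.255.255.252


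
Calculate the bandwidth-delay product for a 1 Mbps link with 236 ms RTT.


BDP = bandwidth * RTT
= 1 Mbps * 236 ms
= 1 * 1e6 * 236 / 1000 bits
= 236000 bits
= 29500 bytes
= 28.8086 KB
BDP = 236000 bits (29500 bytes)


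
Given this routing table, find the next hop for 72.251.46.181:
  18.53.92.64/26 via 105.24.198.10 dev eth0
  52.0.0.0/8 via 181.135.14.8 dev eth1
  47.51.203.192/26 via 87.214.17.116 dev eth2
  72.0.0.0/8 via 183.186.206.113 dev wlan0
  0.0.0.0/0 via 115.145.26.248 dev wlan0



Longest prefix match for 72.251.46.181:
  /26 18.53.92.64: no
  /8 52.0.0.0: no
  /26 47.51.203.192: no
  /8 72.0.0.0: MATCH
  /0 0.0.0.0: MATCH
Selected: next-hop 183.186.206.113 via wlan0 (matched /8)


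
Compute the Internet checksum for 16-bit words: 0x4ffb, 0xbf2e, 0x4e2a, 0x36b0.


Sum all words (with carry folding):
+ 0x4ffb = 0x4ffb
+ 0xbf2e = 0x0f2a
+ 0x4e2a = 0x5d54
+ 0x36b0 = 0x9404
One's complement: ~0x9404
Checksum = 0x6bfb


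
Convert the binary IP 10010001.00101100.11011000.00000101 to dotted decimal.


10010001 = 145
00101100 = 44
11011000 = 216
00000101 = 5
IP: 145.44.216.5


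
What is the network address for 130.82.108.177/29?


IP:   10000010.01010010.01101100.10110001
Mask: 11111111.11111111.11111111.11111000
AND operation:
Net:  10000010.01010010.01101100.10110000
Network: 130.82.108.176/29


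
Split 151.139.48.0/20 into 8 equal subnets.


New prefix = 20 + 3 = 23
Each subnet has 512 addresses
  151.139.48.0/23
  151.139.50.0/23
  151.139.52.0/23
  151.139.54.0/23
  151.139.56.0/23
  151.139.58.0/23
  151.139.60.0/23
  151.139.62.0/23
Subnets: 151.139.48.0/23, 151.139.50.0/23, 151.139.52.0/23, 151.139.54.0/23, 151.139.56.0/23, 151.139.58.0/23, 151.139.60.0/23, 151.139.62.0/23


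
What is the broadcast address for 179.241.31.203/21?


Network: 179.241.24.0/21
Host bits = 11
Set all host bits to 1:
Broadcast: 179.241.31.255


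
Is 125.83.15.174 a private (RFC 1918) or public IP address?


RFC 1918 private ranges:
  10.0.0.0/8 (10.0.0.0 - 10.255.255.255)
  172.16.0.0/12 (172.16.0.0 - 172.31.255.255)
  192.168.0.0/16 (192.168.0.0 - 192.168.255.255)
Public (not in any RFC 1918 range)


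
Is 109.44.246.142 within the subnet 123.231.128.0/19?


Subnet network: 123.231.128.0
Test IP AND mask: 109.44.224.0
No, 109.44.246.142 is not in 123.231.128.0/19


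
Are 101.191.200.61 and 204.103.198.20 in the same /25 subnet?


Mask: 255.255.255.128
101.191.200.61 AND mask = 101.191.200.0
204.103.198.20 AND mask = 204.103.198.0
No, different subnets (101.191.200.0 vs 204.103.198.0)


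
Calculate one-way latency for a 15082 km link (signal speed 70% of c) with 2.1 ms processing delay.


Speed = 0.7 * 3e5 km/s = 210000 km/s
Propagation delay = 15082 / 210000 = 0.0718 s = 71.819 ms
Processing delay = 2.1 ms
Total one-way latency = 73.919 ms


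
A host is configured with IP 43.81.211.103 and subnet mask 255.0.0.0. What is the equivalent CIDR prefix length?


Binary: 11111111.00000000.00000000.00000000
Count leading 1s
Prefix: /8


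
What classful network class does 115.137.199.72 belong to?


First octet: 115
Binary: 01110011
0xxxxxxx -> Class A (1-126)
Class A, default mask 255.0.0.0 (/8)


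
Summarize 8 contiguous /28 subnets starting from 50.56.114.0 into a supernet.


Original prefix: /28
Number of subnets: 8 = 2^3
New prefix = 28 - 3 = 25
Supernet: 50.56.114.0/25


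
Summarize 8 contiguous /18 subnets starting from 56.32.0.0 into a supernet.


Original prefix: /18
Number of subnets: 8 = 2^3
New prefix = 18 - 3 = 15
Supernet: 56.32.0.0/15


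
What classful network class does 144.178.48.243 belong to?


First octet: 144
Binary: 10010000
10xxxxxx -> Class B (128-191)
Class B, default mask 255.255.0.0 (/16)


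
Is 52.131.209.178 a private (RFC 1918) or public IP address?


RFC 1918 private ranges:
  10.0.0.0/8 (10.0.0.0 - 10.255.255.255)
  172.16.0.0/12 (172.16.0.0 - 172.31.255.255)
  192.168.0.0/16 (192.168.0.0 - 192.168.255.255)
Public (not in any RFC 1918 range)


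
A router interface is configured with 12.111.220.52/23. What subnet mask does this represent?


/23 means 23 network bits, 9 host bits
Binary: 11111111111111111111111000000000
Mask: 255.255.254.0


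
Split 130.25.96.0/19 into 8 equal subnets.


New prefix = 19 + 3 = 22
Each subnet has 1024 addresses
  130.25.96.0/22
  130.25.100.0/22
  130.25.104.0/22
  130.25.108.0/22
  130.25.112.0/22
  130.25.116.0/22
  130.25.120.0/22
  130.25.124.0/22
Subnets: 130.25.96.0/22, 130.25.100.0/22, 130.25.104.0/22, 130.25.108.0/22, 130.25.112.0/22, 130.25.116.0/22, 130.25.120.0/22, 130.25.124.0/22


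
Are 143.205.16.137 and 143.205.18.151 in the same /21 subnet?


Mask: 255.255.248.0
143.205.16.137 AND mask = 143.205.16.0
143.205.18.151 AND mask = 143.205.16.0
Yes, same subnet (143.205.16.0)


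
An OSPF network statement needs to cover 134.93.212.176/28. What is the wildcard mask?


Subnet mask: 255.255.255.240
Wildcard = 255.255.255.255 - subnet mask
255 - 255 = 0
255 - 255 = 0
255 - 255 = 0
255 - 240 = 15
Wildcard: 0.0.0.15


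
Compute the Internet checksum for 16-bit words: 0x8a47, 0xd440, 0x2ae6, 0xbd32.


Sum all words (with carry folding):
+ 0x8a47 = 0x8a47
+ 0xd440 = 0x5e88
+ 0x2ae6 = 0x896e
+ 0xbd32 = 0x46a1
One's complement: ~0x46a1
Checksum = 0xb95e


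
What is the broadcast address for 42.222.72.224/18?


Network: 42.222.64.0/18
Host bits = 14
Set all host bits to 1:
Broadcast: 42.222.127.255


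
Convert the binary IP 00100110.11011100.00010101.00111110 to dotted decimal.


00100110 = 38
11011100 = 220
00010101 = 21
00111110 = 62
IP: 38.220.21.62


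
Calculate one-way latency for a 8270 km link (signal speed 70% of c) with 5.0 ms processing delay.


Speed = 0.7 * 3e5 km/s = 210000 km/s
Propagation delay = 8270 / 210000 = 0.0394 s = 39.381 ms
Processing delay = 5.0 ms
Total one-way latency = 44.381 ms


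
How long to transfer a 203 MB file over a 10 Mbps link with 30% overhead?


Effective throughput = 10 * (1 - 30/100) = 7 Mbps
File size in Mb = 203 * 8 = 1624 Mb
Time = 1624 / 7
Time = 232 seconds


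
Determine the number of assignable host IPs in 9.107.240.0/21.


Host bits = 32 - 21 = 11
Total addresses = 2^11 = 2048
Usable = total - 2 (network and broadcast)
Usable hosts: 2046


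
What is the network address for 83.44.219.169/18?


IP:   01010011.00101100.11011011.10101001
Mask: 11111111.11111111.11000000.00000000
AND operation:
Net:  01010011.00101100.11000000.00000000
Network: 83.44.192.0/18


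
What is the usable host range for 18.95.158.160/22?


Network: 18.95.156.0
Broadcast: 18.95.159.255
First usable = network + 1
Last usable = broadcast - 1
Range: 18.95.156.1 to 18.95.159.254


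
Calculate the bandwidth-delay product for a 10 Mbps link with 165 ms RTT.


BDP = bandwidth * RTT
= 10 Mbps * 165 ms
= 10 * 1e6 * 165 / 1000 bits
= 1650000 bits
= 206250 bytes
= 201.416 KB
BDP = 1650000 bits (206250 bytes)


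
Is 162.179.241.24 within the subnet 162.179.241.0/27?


Subnet network: 162.179.241.0
Test IP AND mask: 162.179.241.0
Yes, 162.179.241.24 is in 162.179.241.0/27


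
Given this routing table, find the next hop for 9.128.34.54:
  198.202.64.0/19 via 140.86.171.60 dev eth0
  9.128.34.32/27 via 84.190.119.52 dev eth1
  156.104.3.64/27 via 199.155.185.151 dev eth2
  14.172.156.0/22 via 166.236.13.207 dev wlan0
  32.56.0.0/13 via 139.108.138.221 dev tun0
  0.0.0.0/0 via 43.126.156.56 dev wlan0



Longest prefix match for 9.128.34.54:
  /19 198.202.64.0: no
  /27 9.128.34.32: MATCH
  /27 156.104.3.64: no
  /22 14.172.156.0: no
  /13 32.56.0.0: no
  /0 0.0.0.0: MATCH
Selected: next-hop 84.190.119.52 via eth1 (matched /27)


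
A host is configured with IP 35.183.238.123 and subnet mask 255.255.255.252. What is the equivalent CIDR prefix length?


Binary: 11111111.11111111.11111111.11111100
Count leading 1s
Prefix: /30


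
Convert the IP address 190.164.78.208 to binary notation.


190 = 10111110
164 = 10100100
78 = 01001110
208 = 11010000
Binary: 10111110.10100100.01001110.11010000


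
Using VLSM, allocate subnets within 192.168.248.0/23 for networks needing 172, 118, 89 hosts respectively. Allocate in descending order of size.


172 hosts -> /24 (254 usable): 192.168.248.0/24
118 hosts -> /25 (126 usable): 192.168.249.0/25
89 hosts -> /25 (126 usable): 192.168.249.128/25
Allocation: 192.168.248.0/24 (172 hosts, 254 usable); 192.168.249.0/25 (118 hosts, 126 usable); 192.168.249.128/25 (89 hosts, 126 usable)


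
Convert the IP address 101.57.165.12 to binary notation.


101 = 01100101
57 = 00111001
165 = 10100101
12 = 00001100
Binary: 01100101.00111001.10100101.00001100


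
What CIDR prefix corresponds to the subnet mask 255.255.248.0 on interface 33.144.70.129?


Binary: 11111111.11111111.11111000.00000000
Count leading 1s
Prefix: /21


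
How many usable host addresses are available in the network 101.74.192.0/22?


Host bits = 32 - 22 = 10
Total addresses = 2^10 = 1024
Usable = total - 2 (network and broadcast)
Usable hosts: 1022


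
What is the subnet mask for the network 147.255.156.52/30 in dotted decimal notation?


/30 means 30 network bits, 2 host bits
Binary: 11111111111111111111111111111100
Mask: 255.255.255.252


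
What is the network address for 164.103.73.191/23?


IP:   10100100.01100111.01001001.10111111
Mask: 11111111.11111111.11111110.00000000
AND operation:
Net:  10100100.01100111.01001000.00000000
Network: 164.103.72.0/23


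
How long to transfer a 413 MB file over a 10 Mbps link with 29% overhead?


Effective throughput = 10 * (1 - 29/100) = 7.1 Mbps
File size in Mb = 413 * 8 = 3304 Mb
Time = 3304 / 7.1
Time = 465.3521 seconds


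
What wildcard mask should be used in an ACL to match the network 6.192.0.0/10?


Subnet mask: 255.192.0.0
Wildcard = 255.255.255.255 - subnet mask
255 - 255 = 0
255 - 192 = 63
255 - 0 = 255
255 - 0 = 255
Wildcard: 0.63.255.255


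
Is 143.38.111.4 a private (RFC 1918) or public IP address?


RFC 1918 private ranges:
  10.0.0.0/8 (10.0.0.0 - 10.255.255.255)
  172.16.0.0/12 (172.16.0.0 - 172.31.255.255)
  192.168.0.0/16 (192.168.0.0 - 192.168.255.255)
Public (not in any RFC 1918 range)


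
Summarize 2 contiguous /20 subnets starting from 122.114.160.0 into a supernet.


Original prefix: /20
Number of subnets: 2 = 2^1
New prefix = 20 - 1 = 19
Supernet: 122.114.160.0/19


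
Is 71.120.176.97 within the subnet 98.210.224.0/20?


Subnet network: 98.210.224.0
Test IP AND mask: 71.120.176.0
No, 71.120.176.97 is not in 98.210.224.0/20


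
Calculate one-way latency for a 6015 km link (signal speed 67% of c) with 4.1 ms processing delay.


Speed = 0.67 * 3e5 km/s = 201000 km/s
Propagation delay = 6015 / 201000 = 0.0299 s = 29.9254 ms
Processing delay = 4.1 ms
Total one-way latency = 34.0254 ms


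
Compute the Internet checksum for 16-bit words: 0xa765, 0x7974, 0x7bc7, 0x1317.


Sum all words (with carry folding):
+ 0xa765 = 0xa765
+ 0x7974 = 0x20da
+ 0x7bc7 = 0x9ca1
+ 0x1317 = 0xafb8
One's complement: ~0xafb8
Checksum = 0x5047


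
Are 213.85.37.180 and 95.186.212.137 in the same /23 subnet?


Mask: 255.255.254.0
213.85.37.180 AND mask = 213.85.36.0
95.186.212.137 AND mask = 95.186.212.0
No, different subnets (213.85.36.0 vs 95.186.212.0)


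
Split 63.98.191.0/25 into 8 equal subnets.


New prefix = 25 + 3 = 28
Each subnet has 16 addresses
  63.98.191.0/28
  63.98.191.16/28
  63.98.191.32/28
  63.98.191.48/28
  63.98.191.64/28
  63.98.191.80/28
  63.98.191.96/28
  63.98.191.112/28
Subnets: 63.98.191.0/28, 63.98.191.16/28, 63.98.191.32/28, 63.98.191.48/28, 63.98.191.64/28, 63.98.191.80/28, 63.98.191.96/28, 63.98.191.112/28


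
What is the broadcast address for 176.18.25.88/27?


Network: 176.18.25.64/27
Host bits = 5
Set all host bits to 1:
Broadcast: 176.18.25.95


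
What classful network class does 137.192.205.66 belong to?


First octet: 137
Binary: 10001001
10xxxxxx -> Class B (128-191)
Class B, default mask 255.255.0.0 (/16)


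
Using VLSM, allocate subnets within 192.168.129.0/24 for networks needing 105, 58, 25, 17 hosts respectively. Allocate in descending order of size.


105 hosts -> /25 (126 usable): 192.168.129.0/25
58 hosts -> /26 (62 usable): 192.168.129.128/26
25 hosts -> /27 (30 usable): 192.168.129.192/27
17 hosts -> /27 (30 usable): 192.168.129.224/27
Allocation: 192.168.129.0/25 (105 hosts, 126 usable); 192.168.129.128/26 (58 hosts, 62 usable); 192.168.129.192/27 (25 hosts, 30 usable); 192.168.129.224/27 (17 hosts, 30 usable)


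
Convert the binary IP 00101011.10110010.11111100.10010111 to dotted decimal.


00101011 = 43
10110010 = 178
11111100 = 252
10010111 = 151
IP: 43.178.252.151


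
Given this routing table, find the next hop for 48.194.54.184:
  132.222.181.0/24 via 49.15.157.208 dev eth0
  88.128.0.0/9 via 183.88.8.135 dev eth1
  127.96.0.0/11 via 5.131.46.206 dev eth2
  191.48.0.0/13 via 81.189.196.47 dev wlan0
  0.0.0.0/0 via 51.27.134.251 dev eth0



Longest prefix match for 48.194.54.184:
  /24 132.222.181.0: no
  /9 88.128.0.0: no
  /11 127.96.0.0: no
  /13 191.48.0.0: no
  /0 0.0.0.0: MATCH
Selected: next-hop 51.27.134.251 via eth0 (matched /0)


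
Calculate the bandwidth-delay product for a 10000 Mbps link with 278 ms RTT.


BDP = bandwidth * RTT
= 10000 Mbps * 278 ms
= 10000 * 1e6 * 278 / 1000 bits
= 2780000000 bits
= 347500000 bytes
= 339355.4688 KB
BDP = 2780000000 bits (347500000 bytes)


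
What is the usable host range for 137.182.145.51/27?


Network: 137.182.145.32
Broadcast: 137.182.145.63
First usable = network + 1
Last usable = broadcast - 1
Range: 137.182.145.33 to 137.182.145.62


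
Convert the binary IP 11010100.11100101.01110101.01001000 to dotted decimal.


11010100 = 212
11100101 = 229
01110101 = 117
01001000 = 72
IP: 212.229.117.72


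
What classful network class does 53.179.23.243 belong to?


First octet: 53
Binary: 00110101
0xxxxxxx -> Class A (1-126)
Class A, default mask 255.0.0.0 (/8)


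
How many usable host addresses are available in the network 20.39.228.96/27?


Host bits = 32 - 27 = 5
Total addresses = 2^5 = 32
Usable = total - 2 (network and broadcast)
Usable hosts: 30


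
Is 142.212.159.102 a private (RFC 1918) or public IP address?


RFC 1918 private ranges:
  10.0.0.0/8 (10.0.0.0 - 10.255.255.255)
  172.16.0.0/12 (172.16.0.0 - 172.31.255.255)
  192.168.0.0/16 (192.168.0.0 - 192.168.255.255)
Public (not in any RFC 1918 range)


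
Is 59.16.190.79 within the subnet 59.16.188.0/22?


Subnet network: 59.16.188.0
Test IP AND mask: 59.16.188.0
Yes, 59.16.190.79 is in 59.16.188.0/22


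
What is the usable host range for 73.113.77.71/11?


Network: 73.96.0.0
Broadcast: 73.127.255.255
First usable = network + 1
Last usable = broadcast - 1
Range: 73.96.0.1 to 73.127.255.254


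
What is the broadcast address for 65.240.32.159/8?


Network: 65.0.0.0/8
Host bits = 24
Set all host bits to 1:
Broadcast: 65.255.255.255


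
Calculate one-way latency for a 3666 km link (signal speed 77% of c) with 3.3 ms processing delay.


Speed = 0.77 * 3e5 km/s = 231000 km/s
Propagation delay = 3666 / 231000 = 0.0159 s = 15.8701 ms
Processing delay = 3.3 ms
Total one-way latency = 19.1701 ms


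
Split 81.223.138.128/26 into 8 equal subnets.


New prefix = 26 + 3 = 29
Each subnet has 8 addresses
  81.223.138.128/29
  81.223.138.136/29
  81.223.138.144/29
  81.223.138.152/29
  81.223.138.160/29
  81.223.138.168/29
  81.223.138.176/29
  81.223.138.184/29
Subnets: 81.223.138.128/29, 81.223.138.136/29, 81.223.138.144/29, 81.223.138.152/29, 81.223.138.160/29, 81.223.138.168/29, 81.223.138.176/29, 81.223.138.184/29
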